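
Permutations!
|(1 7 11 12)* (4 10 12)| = 6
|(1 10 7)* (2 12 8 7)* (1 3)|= |(1 10 2 12 8 7 3)|= 7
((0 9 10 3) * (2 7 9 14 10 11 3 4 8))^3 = (0 4 7 3 10 2 11 14 8 9) = [4, 1, 11, 10, 7, 5, 6, 3, 9, 0, 2, 14, 12, 13, 8]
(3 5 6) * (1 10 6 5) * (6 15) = (1 10 15 6 3) = [0, 10, 2, 1, 4, 5, 3, 7, 8, 9, 15, 11, 12, 13, 14, 6]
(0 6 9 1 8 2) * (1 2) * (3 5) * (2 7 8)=(0 6 9 7 8 1 2)(3 5)=[6, 2, 0, 5, 4, 3, 9, 8, 1, 7]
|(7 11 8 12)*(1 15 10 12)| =|(1 15 10 12 7 11 8)| =7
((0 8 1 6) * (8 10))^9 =(0 6 1 8 10) =[6, 8, 2, 3, 4, 5, 1, 7, 10, 9, 0]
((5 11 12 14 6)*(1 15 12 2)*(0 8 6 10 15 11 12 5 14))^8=(15)(1 2 11)=[0, 2, 11, 3, 4, 5, 6, 7, 8, 9, 10, 1, 12, 13, 14, 15]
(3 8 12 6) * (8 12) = (3 12 6) = [0, 1, 2, 12, 4, 5, 3, 7, 8, 9, 10, 11, 6]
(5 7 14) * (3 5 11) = (3 5 7 14 11) = [0, 1, 2, 5, 4, 7, 6, 14, 8, 9, 10, 3, 12, 13, 11]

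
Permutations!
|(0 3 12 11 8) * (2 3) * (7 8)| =|(0 2 3 12 11 7 8)| =7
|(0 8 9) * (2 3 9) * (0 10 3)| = |(0 8 2)(3 9 10)| = 3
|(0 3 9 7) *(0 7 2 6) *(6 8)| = 6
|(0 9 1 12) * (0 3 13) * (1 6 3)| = |(0 9 6 3 13)(1 12)| = 10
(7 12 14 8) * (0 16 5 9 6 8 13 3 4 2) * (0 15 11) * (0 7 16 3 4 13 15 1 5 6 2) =(0 3 13 4)(1 5 9 2)(6 8 16)(7 12 14 15 11) =[3, 5, 1, 13, 0, 9, 8, 12, 16, 2, 10, 7, 14, 4, 15, 11, 6]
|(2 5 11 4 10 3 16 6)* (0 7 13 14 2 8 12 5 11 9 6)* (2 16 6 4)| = |(0 7 13 14 16)(2 11)(3 6 8 12 5 9 4 10)| = 40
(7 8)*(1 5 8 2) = [0, 5, 1, 3, 4, 8, 6, 2, 7] = (1 5 8 7 2)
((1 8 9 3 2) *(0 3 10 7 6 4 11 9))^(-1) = [8, 2, 3, 0, 6, 5, 7, 10, 1, 11, 9, 4] = (0 8 1 2 3)(4 6 7 10 9 11)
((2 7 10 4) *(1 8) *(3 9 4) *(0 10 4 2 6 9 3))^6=(10)(2 7 4 6 9)=[0, 1, 7, 3, 6, 5, 9, 4, 8, 2, 10]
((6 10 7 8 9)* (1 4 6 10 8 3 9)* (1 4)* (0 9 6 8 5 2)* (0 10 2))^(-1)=(0 5 6 3 7 10 2 9)(4 8)=[5, 1, 9, 7, 8, 6, 3, 10, 4, 0, 2]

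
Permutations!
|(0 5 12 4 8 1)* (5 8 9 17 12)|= 12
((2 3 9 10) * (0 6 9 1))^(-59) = (0 2 6 3 9 1 10) = [2, 10, 6, 9, 4, 5, 3, 7, 8, 1, 0]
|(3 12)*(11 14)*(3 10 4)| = 4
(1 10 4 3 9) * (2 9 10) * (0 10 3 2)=(0 10 4 2 9 1)=[10, 0, 9, 3, 2, 5, 6, 7, 8, 1, 4]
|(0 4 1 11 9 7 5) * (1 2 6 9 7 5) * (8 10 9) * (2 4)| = 21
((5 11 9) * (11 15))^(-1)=[0, 1, 2, 3, 4, 9, 6, 7, 8, 11, 10, 15, 12, 13, 14, 5]=(5 9 11 15)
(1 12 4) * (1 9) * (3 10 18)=(1 12 4 9)(3 10 18)=[0, 12, 2, 10, 9, 5, 6, 7, 8, 1, 18, 11, 4, 13, 14, 15, 16, 17, 3]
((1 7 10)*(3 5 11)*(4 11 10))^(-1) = [0, 10, 2, 11, 7, 3, 6, 1, 8, 9, 5, 4] = (1 10 5 3 11 4 7)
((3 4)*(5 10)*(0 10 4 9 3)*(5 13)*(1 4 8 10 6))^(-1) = (0 4 1 6)(3 9)(5 13 10 8) = [4, 6, 2, 9, 1, 13, 0, 7, 5, 3, 8, 11, 12, 10]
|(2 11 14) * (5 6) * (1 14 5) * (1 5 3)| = |(1 14 2 11 3)(5 6)| = 10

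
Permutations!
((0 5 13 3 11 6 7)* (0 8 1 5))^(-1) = (1 8 7 6 11 3 13 5) = [0, 8, 2, 13, 4, 1, 11, 6, 7, 9, 10, 3, 12, 5]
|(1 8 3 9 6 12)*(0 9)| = 7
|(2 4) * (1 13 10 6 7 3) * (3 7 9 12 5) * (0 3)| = |(0 3 1 13 10 6 9 12 5)(2 4)| = 18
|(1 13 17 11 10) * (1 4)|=6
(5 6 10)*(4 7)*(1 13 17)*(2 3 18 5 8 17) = (1 13 2 3 18 5 6 10 8 17)(4 7) = [0, 13, 3, 18, 7, 6, 10, 4, 17, 9, 8, 11, 12, 2, 14, 15, 16, 1, 5]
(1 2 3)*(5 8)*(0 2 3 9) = (0 2 9)(1 3)(5 8) = [2, 3, 9, 1, 4, 8, 6, 7, 5, 0]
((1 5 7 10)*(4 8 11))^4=(4 8 11)=[0, 1, 2, 3, 8, 5, 6, 7, 11, 9, 10, 4]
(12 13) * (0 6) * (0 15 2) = [6, 1, 0, 3, 4, 5, 15, 7, 8, 9, 10, 11, 13, 12, 14, 2] = (0 6 15 2)(12 13)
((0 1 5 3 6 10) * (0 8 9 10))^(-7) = (0 3 1 6 5)(8 10 9) = [3, 6, 2, 1, 4, 0, 5, 7, 10, 8, 9]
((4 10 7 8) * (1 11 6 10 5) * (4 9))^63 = (11) = [0, 1, 2, 3, 4, 5, 6, 7, 8, 9, 10, 11]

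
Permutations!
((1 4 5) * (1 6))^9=[0, 4, 2, 3, 5, 6, 1]=(1 4 5 6)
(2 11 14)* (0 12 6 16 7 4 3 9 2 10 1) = (0 12 6 16 7 4 3 9 2 11 14 10 1) = [12, 0, 11, 9, 3, 5, 16, 4, 8, 2, 1, 14, 6, 13, 10, 15, 7]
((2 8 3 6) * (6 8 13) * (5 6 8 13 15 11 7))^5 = (2 6 5 7 11 15)(3 8 13) = [0, 1, 6, 8, 4, 7, 5, 11, 13, 9, 10, 15, 12, 3, 14, 2]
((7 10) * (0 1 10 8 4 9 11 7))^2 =(0 10 1)(4 11 8 9 7) =[10, 0, 2, 3, 11, 5, 6, 4, 9, 7, 1, 8]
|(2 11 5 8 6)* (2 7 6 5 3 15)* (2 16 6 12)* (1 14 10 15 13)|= |(1 14 10 15 16 6 7 12 2 11 3 13)(5 8)|= 12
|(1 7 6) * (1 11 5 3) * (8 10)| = |(1 7 6 11 5 3)(8 10)| = 6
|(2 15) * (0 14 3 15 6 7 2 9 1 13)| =21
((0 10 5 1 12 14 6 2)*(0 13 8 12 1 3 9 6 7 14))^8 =[8, 1, 9, 10, 4, 0, 3, 7, 2, 5, 12, 11, 13, 6, 14] =(14)(0 8 2 9 5)(3 10 12 13 6)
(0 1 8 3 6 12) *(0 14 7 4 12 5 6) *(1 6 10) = (0 6 5 10 1 8 3)(4 12 14 7) = [6, 8, 2, 0, 12, 10, 5, 4, 3, 9, 1, 11, 14, 13, 7]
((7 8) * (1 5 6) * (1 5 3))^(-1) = (1 3)(5 6)(7 8) = [0, 3, 2, 1, 4, 6, 5, 8, 7]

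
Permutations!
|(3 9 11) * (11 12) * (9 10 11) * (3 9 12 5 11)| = |(12)(3 10)(5 11 9)| = 6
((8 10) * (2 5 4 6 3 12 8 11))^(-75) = (2 8 6)(3 5 10)(4 11 12) = [0, 1, 8, 5, 11, 10, 2, 7, 6, 9, 3, 12, 4]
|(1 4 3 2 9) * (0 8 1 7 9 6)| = |(0 8 1 4 3 2 6)(7 9)| = 14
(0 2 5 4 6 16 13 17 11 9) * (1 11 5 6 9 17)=(0 2 6 16 13 1 11 17 5 4 9)=[2, 11, 6, 3, 9, 4, 16, 7, 8, 0, 10, 17, 12, 1, 14, 15, 13, 5]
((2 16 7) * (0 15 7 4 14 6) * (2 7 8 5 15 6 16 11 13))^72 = (16) = [0, 1, 2, 3, 4, 5, 6, 7, 8, 9, 10, 11, 12, 13, 14, 15, 16]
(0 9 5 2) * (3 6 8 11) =(0 9 5 2)(3 6 8 11) =[9, 1, 0, 6, 4, 2, 8, 7, 11, 5, 10, 3]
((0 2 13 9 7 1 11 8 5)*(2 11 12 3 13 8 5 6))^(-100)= [5, 3, 6, 9, 4, 11, 8, 12, 2, 1, 10, 0, 13, 7]= (0 5 11)(1 3 9)(2 6 8)(7 12 13)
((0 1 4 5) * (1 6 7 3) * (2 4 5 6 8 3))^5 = (8)(2 4 6 7) = [0, 1, 4, 3, 6, 5, 7, 2, 8]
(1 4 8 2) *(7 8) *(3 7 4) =(1 3 7 8 2) =[0, 3, 1, 7, 4, 5, 6, 8, 2]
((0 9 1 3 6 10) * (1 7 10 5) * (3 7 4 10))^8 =(10)(1 6 7 5 3) =[0, 6, 2, 1, 4, 3, 7, 5, 8, 9, 10]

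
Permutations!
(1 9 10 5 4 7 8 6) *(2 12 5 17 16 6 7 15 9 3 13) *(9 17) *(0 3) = (0 3 13 2 12 5 4 15 17 16 6 1)(7 8)(9 10) = [3, 0, 12, 13, 15, 4, 1, 8, 7, 10, 9, 11, 5, 2, 14, 17, 6, 16]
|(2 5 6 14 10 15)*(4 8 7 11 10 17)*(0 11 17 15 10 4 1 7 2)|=|(0 11 4 8 2 5 6 14 15)(1 7 17)|=9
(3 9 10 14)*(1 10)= (1 10 14 3 9)= [0, 10, 2, 9, 4, 5, 6, 7, 8, 1, 14, 11, 12, 13, 3]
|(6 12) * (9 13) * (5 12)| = |(5 12 6)(9 13)| = 6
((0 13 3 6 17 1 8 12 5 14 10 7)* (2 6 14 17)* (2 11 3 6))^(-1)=(0 7 10 14 3 11 6 13)(1 17 5 12 8)=[7, 17, 2, 11, 4, 12, 13, 10, 1, 9, 14, 6, 8, 0, 3, 15, 16, 5]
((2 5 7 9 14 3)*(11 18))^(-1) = (2 3 14 9 7 5)(11 18) = [0, 1, 3, 14, 4, 2, 6, 5, 8, 7, 10, 18, 12, 13, 9, 15, 16, 17, 11]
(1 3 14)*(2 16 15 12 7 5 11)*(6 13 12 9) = (1 3 14)(2 16 15 9 6 13 12 7 5 11) = [0, 3, 16, 14, 4, 11, 13, 5, 8, 6, 10, 2, 7, 12, 1, 9, 15]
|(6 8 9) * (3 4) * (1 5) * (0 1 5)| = |(0 1)(3 4)(6 8 9)| = 6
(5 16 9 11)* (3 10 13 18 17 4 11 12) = (3 10 13 18 17 4 11 5 16 9 12) = [0, 1, 2, 10, 11, 16, 6, 7, 8, 12, 13, 5, 3, 18, 14, 15, 9, 4, 17]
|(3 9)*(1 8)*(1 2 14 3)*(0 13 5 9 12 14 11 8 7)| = |(0 13 5 9 1 7)(2 11 8)(3 12 14)| = 6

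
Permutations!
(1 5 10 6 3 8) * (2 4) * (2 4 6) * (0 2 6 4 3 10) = (0 2 4 3 8 1 5)(6 10) = [2, 5, 4, 8, 3, 0, 10, 7, 1, 9, 6]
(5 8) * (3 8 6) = (3 8 5 6) = [0, 1, 2, 8, 4, 6, 3, 7, 5]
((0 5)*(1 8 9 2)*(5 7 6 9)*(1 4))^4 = (0 2 5 9 8 6 1 7 4) = [2, 7, 5, 3, 0, 9, 1, 4, 6, 8]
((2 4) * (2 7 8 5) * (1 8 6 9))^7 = [0, 9, 5, 3, 2, 8, 7, 4, 1, 6] = (1 9 6 7 4 2 5 8)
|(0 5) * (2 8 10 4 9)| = |(0 5)(2 8 10 4 9)| = 10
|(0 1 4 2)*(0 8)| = |(0 1 4 2 8)| = 5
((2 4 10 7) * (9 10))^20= (10)= [0, 1, 2, 3, 4, 5, 6, 7, 8, 9, 10]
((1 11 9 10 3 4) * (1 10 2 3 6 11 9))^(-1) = (1 11 6 10 4 3 2 9) = [0, 11, 9, 2, 3, 5, 10, 7, 8, 1, 4, 6]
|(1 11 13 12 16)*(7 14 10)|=|(1 11 13 12 16)(7 14 10)|=15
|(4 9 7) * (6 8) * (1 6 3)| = 12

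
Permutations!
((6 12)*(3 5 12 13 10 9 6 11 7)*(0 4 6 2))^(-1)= (0 2 9 10 13 6 4)(3 7 11 12 5)= [2, 1, 9, 7, 0, 3, 4, 11, 8, 10, 13, 12, 5, 6]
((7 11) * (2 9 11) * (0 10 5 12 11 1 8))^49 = (0 8 1 9 2 7 11 12 5 10) = [8, 9, 7, 3, 4, 10, 6, 11, 1, 2, 0, 12, 5]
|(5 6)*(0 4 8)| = |(0 4 8)(5 6)| = 6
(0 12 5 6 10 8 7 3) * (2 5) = (0 12 2 5 6 10 8 7 3) = [12, 1, 5, 0, 4, 6, 10, 3, 7, 9, 8, 11, 2]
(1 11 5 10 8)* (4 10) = (1 11 5 4 10 8) = [0, 11, 2, 3, 10, 4, 6, 7, 1, 9, 8, 5]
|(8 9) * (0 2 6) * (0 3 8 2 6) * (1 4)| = 6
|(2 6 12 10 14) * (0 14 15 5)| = |(0 14 2 6 12 10 15 5)| = 8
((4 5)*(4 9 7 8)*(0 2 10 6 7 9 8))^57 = (0 10 7 2 6) = [10, 1, 6, 3, 4, 5, 0, 2, 8, 9, 7]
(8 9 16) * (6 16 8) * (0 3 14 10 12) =(0 3 14 10 12)(6 16)(8 9) =[3, 1, 2, 14, 4, 5, 16, 7, 9, 8, 12, 11, 0, 13, 10, 15, 6]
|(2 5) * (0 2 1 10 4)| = |(0 2 5 1 10 4)| = 6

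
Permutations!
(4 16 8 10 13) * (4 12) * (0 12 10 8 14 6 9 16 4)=(0 12)(6 9 16 14)(10 13)=[12, 1, 2, 3, 4, 5, 9, 7, 8, 16, 13, 11, 0, 10, 6, 15, 14]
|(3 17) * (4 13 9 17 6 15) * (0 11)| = 14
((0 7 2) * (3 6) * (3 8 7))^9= (0 8)(2 6)(3 7)= [8, 1, 6, 7, 4, 5, 2, 3, 0]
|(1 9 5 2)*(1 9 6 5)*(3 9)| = 6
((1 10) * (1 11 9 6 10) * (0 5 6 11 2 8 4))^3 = (0 10 4 6 8 5 2)(9 11) = [10, 1, 0, 3, 6, 2, 8, 7, 5, 11, 4, 9]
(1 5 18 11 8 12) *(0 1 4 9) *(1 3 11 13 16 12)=(0 3 11 8 1 5 18 13 16 12 4 9)=[3, 5, 2, 11, 9, 18, 6, 7, 1, 0, 10, 8, 4, 16, 14, 15, 12, 17, 13]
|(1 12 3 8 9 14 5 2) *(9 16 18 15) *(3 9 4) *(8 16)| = 30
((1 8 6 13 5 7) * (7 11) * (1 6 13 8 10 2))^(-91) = (1 2 10)(5 13 8 6 7 11) = [0, 2, 10, 3, 4, 13, 7, 11, 6, 9, 1, 5, 12, 8]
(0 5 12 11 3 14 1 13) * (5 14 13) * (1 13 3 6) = (0 14 13)(1 5 12 11 6) = [14, 5, 2, 3, 4, 12, 1, 7, 8, 9, 10, 6, 11, 0, 13]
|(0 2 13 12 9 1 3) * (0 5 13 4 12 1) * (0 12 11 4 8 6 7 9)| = 28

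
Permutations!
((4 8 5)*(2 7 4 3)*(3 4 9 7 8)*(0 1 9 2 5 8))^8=(0 7 1 2 9)(3 4 5)=[7, 2, 9, 4, 5, 3, 6, 1, 8, 0]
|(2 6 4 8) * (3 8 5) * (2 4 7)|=12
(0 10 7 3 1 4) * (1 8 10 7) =(0 7 3 8 10 1 4) =[7, 4, 2, 8, 0, 5, 6, 3, 10, 9, 1]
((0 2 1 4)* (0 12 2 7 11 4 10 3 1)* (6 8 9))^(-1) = (0 2 12 4 11 7)(1 3 10)(6 9 8) = [2, 3, 12, 10, 11, 5, 9, 0, 6, 8, 1, 7, 4]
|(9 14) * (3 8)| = |(3 8)(9 14)| = 2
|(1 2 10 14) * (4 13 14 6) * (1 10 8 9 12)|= 5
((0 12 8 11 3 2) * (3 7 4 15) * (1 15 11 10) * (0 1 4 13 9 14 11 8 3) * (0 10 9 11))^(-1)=[14, 2, 3, 12, 10, 5, 6, 11, 4, 8, 15, 13, 0, 7, 9, 1]=(0 14 9 8 4 10 15 1 2 3 12)(7 11 13)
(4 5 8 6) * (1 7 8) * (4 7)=(1 4 5)(6 7 8)=[0, 4, 2, 3, 5, 1, 7, 8, 6]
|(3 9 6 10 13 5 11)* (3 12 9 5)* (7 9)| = 9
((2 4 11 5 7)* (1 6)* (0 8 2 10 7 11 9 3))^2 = (11)(0 2 9)(3 8 4) = [2, 1, 9, 8, 3, 5, 6, 7, 4, 0, 10, 11]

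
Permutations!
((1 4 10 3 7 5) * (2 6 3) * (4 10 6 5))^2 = (1 2)(3 4)(5 10)(6 7) = [0, 2, 1, 4, 3, 10, 7, 6, 8, 9, 5]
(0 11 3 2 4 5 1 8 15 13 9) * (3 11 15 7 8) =(0 15 13 9)(1 3 2 4 5)(7 8) =[15, 3, 4, 2, 5, 1, 6, 8, 7, 0, 10, 11, 12, 9, 14, 13]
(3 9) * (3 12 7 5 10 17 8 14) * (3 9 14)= (3 14 9 12 7 5 10 17 8)= [0, 1, 2, 14, 4, 10, 6, 5, 3, 12, 17, 11, 7, 13, 9, 15, 16, 8]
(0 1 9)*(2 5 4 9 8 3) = (0 1 8 3 2 5 4 9) = [1, 8, 5, 2, 9, 4, 6, 7, 3, 0]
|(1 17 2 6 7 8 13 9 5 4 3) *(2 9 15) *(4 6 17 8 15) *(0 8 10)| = 7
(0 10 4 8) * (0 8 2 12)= (0 10 4 2 12)= [10, 1, 12, 3, 2, 5, 6, 7, 8, 9, 4, 11, 0]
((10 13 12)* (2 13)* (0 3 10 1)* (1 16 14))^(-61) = (0 10 13 16 1 3 2 12 14) = [10, 3, 12, 2, 4, 5, 6, 7, 8, 9, 13, 11, 14, 16, 0, 15, 1]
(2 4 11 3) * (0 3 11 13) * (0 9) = (0 3 2 4 13 9) = [3, 1, 4, 2, 13, 5, 6, 7, 8, 0, 10, 11, 12, 9]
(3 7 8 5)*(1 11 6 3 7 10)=[0, 11, 2, 10, 4, 7, 3, 8, 5, 9, 1, 6]=(1 11 6 3 10)(5 7 8)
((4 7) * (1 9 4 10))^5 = (10) = [0, 1, 2, 3, 4, 5, 6, 7, 8, 9, 10]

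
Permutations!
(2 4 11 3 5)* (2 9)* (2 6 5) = (2 4 11 3)(5 9 6) = [0, 1, 4, 2, 11, 9, 5, 7, 8, 6, 10, 3]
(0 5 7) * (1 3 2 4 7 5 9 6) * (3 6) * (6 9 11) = (0 11 6 1 9 3 2 4 7) = [11, 9, 4, 2, 7, 5, 1, 0, 8, 3, 10, 6]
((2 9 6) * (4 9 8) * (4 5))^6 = (9) = [0, 1, 2, 3, 4, 5, 6, 7, 8, 9]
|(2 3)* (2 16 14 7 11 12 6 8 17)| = 10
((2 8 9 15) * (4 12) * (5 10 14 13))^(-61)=(2 15 9 8)(4 12)(5 13 14 10)=[0, 1, 15, 3, 12, 13, 6, 7, 2, 8, 5, 11, 4, 14, 10, 9]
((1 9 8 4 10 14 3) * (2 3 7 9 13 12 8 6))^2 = [0, 12, 1, 13, 14, 5, 3, 6, 10, 2, 7, 11, 4, 8, 9] = (1 12 4 14 9 2)(3 13 8 10 7 6)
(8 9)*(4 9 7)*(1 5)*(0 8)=(0 8 7 4 9)(1 5)=[8, 5, 2, 3, 9, 1, 6, 4, 7, 0]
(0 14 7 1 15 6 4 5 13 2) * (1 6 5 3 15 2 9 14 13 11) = (0 13 9 14 7 6 4 3 15 5 11 1 2) = [13, 2, 0, 15, 3, 11, 4, 6, 8, 14, 10, 1, 12, 9, 7, 5]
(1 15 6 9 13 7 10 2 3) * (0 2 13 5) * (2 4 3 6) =[4, 15, 6, 1, 3, 0, 9, 10, 8, 5, 13, 11, 12, 7, 14, 2] =(0 4 3 1 15 2 6 9 5)(7 10 13)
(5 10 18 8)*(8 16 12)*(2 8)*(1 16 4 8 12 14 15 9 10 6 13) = (1 16 14 15 9 10 18 4 8 5 6 13)(2 12) = [0, 16, 12, 3, 8, 6, 13, 7, 5, 10, 18, 11, 2, 1, 15, 9, 14, 17, 4]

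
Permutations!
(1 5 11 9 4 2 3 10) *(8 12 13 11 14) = (1 5 14 8 12 13 11 9 4 2 3 10) = [0, 5, 3, 10, 2, 14, 6, 7, 12, 4, 1, 9, 13, 11, 8]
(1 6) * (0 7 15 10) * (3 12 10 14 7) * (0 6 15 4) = (0 3 12 10 6 1 15 14 7 4) = [3, 15, 2, 12, 0, 5, 1, 4, 8, 9, 6, 11, 10, 13, 7, 14]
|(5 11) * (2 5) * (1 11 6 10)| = |(1 11 2 5 6 10)| = 6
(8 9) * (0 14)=(0 14)(8 9)=[14, 1, 2, 3, 4, 5, 6, 7, 9, 8, 10, 11, 12, 13, 0]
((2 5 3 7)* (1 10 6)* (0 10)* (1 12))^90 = (12)(2 3)(5 7) = [0, 1, 3, 2, 4, 7, 6, 5, 8, 9, 10, 11, 12]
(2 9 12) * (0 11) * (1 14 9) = (0 11)(1 14 9 12 2) = [11, 14, 1, 3, 4, 5, 6, 7, 8, 12, 10, 0, 2, 13, 9]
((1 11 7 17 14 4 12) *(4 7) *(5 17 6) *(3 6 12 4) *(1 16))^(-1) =(1 16 12 7 14 17 5 6 3 11) =[0, 16, 2, 11, 4, 6, 3, 14, 8, 9, 10, 1, 7, 13, 17, 15, 12, 5]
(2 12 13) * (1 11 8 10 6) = (1 11 8 10 6)(2 12 13) = [0, 11, 12, 3, 4, 5, 1, 7, 10, 9, 6, 8, 13, 2]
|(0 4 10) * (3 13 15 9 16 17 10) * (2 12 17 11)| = |(0 4 3 13 15 9 16 11 2 12 17 10)| = 12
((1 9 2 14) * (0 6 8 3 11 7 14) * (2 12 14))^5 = [7, 9, 11, 6, 4, 5, 2, 3, 0, 12, 10, 8, 14, 13, 1] = (0 7 3 6 2 11 8)(1 9 12 14)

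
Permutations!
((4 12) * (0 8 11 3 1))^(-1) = [1, 3, 2, 11, 12, 5, 6, 7, 0, 9, 10, 8, 4] = (0 1 3 11 8)(4 12)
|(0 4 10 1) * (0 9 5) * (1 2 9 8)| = 6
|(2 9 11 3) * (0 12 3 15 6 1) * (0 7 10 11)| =30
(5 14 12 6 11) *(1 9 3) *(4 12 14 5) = [0, 9, 2, 1, 12, 5, 11, 7, 8, 3, 10, 4, 6, 13, 14] = (14)(1 9 3)(4 12 6 11)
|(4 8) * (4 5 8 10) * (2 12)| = 2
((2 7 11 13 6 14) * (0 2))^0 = [0, 1, 2, 3, 4, 5, 6, 7, 8, 9, 10, 11, 12, 13, 14] = (14)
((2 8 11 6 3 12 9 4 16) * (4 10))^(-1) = (2 16 4 10 9 12 3 6 11 8) = [0, 1, 16, 6, 10, 5, 11, 7, 2, 12, 9, 8, 3, 13, 14, 15, 4]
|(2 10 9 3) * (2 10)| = 3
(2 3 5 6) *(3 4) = [0, 1, 4, 5, 3, 6, 2] = (2 4 3 5 6)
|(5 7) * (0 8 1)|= 6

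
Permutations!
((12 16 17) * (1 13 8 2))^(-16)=(12 17 16)=[0, 1, 2, 3, 4, 5, 6, 7, 8, 9, 10, 11, 17, 13, 14, 15, 12, 16]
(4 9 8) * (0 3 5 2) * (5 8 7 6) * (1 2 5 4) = (0 3 8 1 2)(4 9 7 6) = [3, 2, 0, 8, 9, 5, 4, 6, 1, 7]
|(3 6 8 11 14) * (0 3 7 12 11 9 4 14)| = 10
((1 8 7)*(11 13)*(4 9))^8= (13)(1 7 8)= [0, 7, 2, 3, 4, 5, 6, 8, 1, 9, 10, 11, 12, 13]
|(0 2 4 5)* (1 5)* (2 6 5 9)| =|(0 6 5)(1 9 2 4)| =12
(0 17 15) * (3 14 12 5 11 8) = (0 17 15)(3 14 12 5 11 8) = [17, 1, 2, 14, 4, 11, 6, 7, 3, 9, 10, 8, 5, 13, 12, 0, 16, 15]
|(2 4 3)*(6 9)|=6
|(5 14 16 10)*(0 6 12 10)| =7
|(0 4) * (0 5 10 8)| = |(0 4 5 10 8)| = 5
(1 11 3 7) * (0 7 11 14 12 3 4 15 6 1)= (0 7)(1 14 12 3 11 4 15 6)= [7, 14, 2, 11, 15, 5, 1, 0, 8, 9, 10, 4, 3, 13, 12, 6]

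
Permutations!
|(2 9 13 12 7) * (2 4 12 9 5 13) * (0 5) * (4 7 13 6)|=|(0 5 6 4 12 13 9 2)|=8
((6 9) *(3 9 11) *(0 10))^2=(3 6)(9 11)=[0, 1, 2, 6, 4, 5, 3, 7, 8, 11, 10, 9]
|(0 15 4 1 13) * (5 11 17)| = 15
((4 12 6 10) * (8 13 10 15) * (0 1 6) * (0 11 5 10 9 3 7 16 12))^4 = (0 8 7 5 1 13 16 10 6 9 12 4 15 3 11) = [8, 13, 2, 11, 15, 1, 9, 5, 7, 12, 6, 0, 4, 16, 14, 3, 10]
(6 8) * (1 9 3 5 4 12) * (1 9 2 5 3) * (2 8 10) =[0, 8, 5, 3, 12, 4, 10, 7, 6, 1, 2, 11, 9] =(1 8 6 10 2 5 4 12 9)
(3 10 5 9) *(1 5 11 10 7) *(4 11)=(1 5 9 3 7)(4 11 10)=[0, 5, 2, 7, 11, 9, 6, 1, 8, 3, 4, 10]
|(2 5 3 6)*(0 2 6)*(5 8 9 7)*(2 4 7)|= 15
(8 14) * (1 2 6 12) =(1 2 6 12)(8 14) =[0, 2, 6, 3, 4, 5, 12, 7, 14, 9, 10, 11, 1, 13, 8]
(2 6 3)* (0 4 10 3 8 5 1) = (0 4 10 3 2 6 8 5 1) = [4, 0, 6, 2, 10, 1, 8, 7, 5, 9, 3]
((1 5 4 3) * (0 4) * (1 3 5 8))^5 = [5, 8, 2, 3, 0, 4, 6, 7, 1] = (0 5 4)(1 8)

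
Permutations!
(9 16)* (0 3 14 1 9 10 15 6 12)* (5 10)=(0 3 14 1 9 16 5 10 15 6 12)=[3, 9, 2, 14, 4, 10, 12, 7, 8, 16, 15, 11, 0, 13, 1, 6, 5]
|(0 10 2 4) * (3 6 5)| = |(0 10 2 4)(3 6 5)| = 12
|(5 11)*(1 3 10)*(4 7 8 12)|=|(1 3 10)(4 7 8 12)(5 11)|=12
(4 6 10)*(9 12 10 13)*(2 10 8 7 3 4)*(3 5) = (2 10)(3 4 6 13 9 12 8 7 5) = [0, 1, 10, 4, 6, 3, 13, 5, 7, 12, 2, 11, 8, 9]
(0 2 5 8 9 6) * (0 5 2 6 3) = (0 6 5 8 9 3) = [6, 1, 2, 0, 4, 8, 5, 7, 9, 3]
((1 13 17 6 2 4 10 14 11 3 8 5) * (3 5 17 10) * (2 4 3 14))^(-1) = (1 5 11 14 4 6 17 8 3 2 10 13) = [0, 5, 10, 2, 6, 11, 17, 7, 3, 9, 13, 14, 12, 1, 4, 15, 16, 8]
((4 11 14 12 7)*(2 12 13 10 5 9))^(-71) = (2 9 5 10 13 14 11 4 7 12) = [0, 1, 9, 3, 7, 10, 6, 12, 8, 5, 13, 4, 2, 14, 11]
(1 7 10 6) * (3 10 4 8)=(1 7 4 8 3 10 6)=[0, 7, 2, 10, 8, 5, 1, 4, 3, 9, 6]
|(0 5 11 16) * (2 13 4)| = |(0 5 11 16)(2 13 4)| = 12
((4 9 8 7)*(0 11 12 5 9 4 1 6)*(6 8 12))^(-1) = [6, 7, 2, 3, 4, 12, 11, 8, 1, 5, 10, 0, 9] = (0 6 11)(1 7 8)(5 12 9)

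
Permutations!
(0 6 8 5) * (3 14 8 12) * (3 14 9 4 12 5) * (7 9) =(0 6 5)(3 7 9 4 12 14 8) =[6, 1, 2, 7, 12, 0, 5, 9, 3, 4, 10, 11, 14, 13, 8]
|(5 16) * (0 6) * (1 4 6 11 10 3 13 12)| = |(0 11 10 3 13 12 1 4 6)(5 16)| = 18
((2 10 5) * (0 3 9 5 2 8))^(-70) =(10) =[0, 1, 2, 3, 4, 5, 6, 7, 8, 9, 10]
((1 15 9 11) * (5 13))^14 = (1 9)(11 15) = [0, 9, 2, 3, 4, 5, 6, 7, 8, 1, 10, 15, 12, 13, 14, 11]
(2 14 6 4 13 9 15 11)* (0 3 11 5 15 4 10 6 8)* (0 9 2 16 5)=[3, 1, 14, 11, 13, 15, 10, 7, 9, 4, 6, 16, 12, 2, 8, 0, 5]=(0 3 11 16 5 15)(2 14 8 9 4 13)(6 10)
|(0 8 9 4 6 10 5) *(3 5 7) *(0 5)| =8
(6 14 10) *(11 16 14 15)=(6 15 11 16 14 10)=[0, 1, 2, 3, 4, 5, 15, 7, 8, 9, 6, 16, 12, 13, 10, 11, 14]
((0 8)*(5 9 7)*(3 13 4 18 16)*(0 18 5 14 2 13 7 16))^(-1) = (0 18 8)(2 14 7 3 16 9 5 4 13) = [18, 1, 14, 16, 13, 4, 6, 3, 0, 5, 10, 11, 12, 2, 7, 15, 9, 17, 8]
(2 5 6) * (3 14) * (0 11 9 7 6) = (0 11 9 7 6 2 5)(3 14) = [11, 1, 5, 14, 4, 0, 2, 6, 8, 7, 10, 9, 12, 13, 3]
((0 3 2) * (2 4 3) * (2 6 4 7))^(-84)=(7)=[0, 1, 2, 3, 4, 5, 6, 7]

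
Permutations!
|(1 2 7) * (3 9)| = 6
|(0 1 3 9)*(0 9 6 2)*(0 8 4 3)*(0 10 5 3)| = |(0 1 10 5 3 6 2 8 4)| = 9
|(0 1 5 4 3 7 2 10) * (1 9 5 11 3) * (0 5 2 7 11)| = |(0 9 2 10 5 4 1)(3 11)| = 14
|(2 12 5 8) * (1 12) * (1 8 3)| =4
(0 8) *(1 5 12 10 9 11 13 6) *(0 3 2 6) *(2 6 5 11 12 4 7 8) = (0 2 5 4 7 8 3 6 1 11 13)(9 12 10) = [2, 11, 5, 6, 7, 4, 1, 8, 3, 12, 9, 13, 10, 0]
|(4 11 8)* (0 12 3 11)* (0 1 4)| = |(0 12 3 11 8)(1 4)| = 10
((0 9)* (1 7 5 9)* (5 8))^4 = (0 5 7)(1 9 8) = [5, 9, 2, 3, 4, 7, 6, 0, 1, 8]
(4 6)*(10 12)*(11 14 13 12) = (4 6)(10 11 14 13 12) = [0, 1, 2, 3, 6, 5, 4, 7, 8, 9, 11, 14, 10, 12, 13]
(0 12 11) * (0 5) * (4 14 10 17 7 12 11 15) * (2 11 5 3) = (0 5)(2 11 3)(4 14 10 17 7 12 15) = [5, 1, 11, 2, 14, 0, 6, 12, 8, 9, 17, 3, 15, 13, 10, 4, 16, 7]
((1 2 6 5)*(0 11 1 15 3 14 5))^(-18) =(0 1 6 11 2)(3 5)(14 15) =[1, 6, 0, 5, 4, 3, 11, 7, 8, 9, 10, 2, 12, 13, 15, 14]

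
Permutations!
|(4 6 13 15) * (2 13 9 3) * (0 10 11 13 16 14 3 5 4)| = |(0 10 11 13 15)(2 16 14 3)(4 6 9 5)| = 20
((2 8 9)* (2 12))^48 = (12) = [0, 1, 2, 3, 4, 5, 6, 7, 8, 9, 10, 11, 12]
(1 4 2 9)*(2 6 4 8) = (1 8 2 9)(4 6) = [0, 8, 9, 3, 6, 5, 4, 7, 2, 1]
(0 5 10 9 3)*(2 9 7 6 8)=(0 5 10 7 6 8 2 9 3)=[5, 1, 9, 0, 4, 10, 8, 6, 2, 3, 7]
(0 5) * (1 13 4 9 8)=(0 5)(1 13 4 9 8)=[5, 13, 2, 3, 9, 0, 6, 7, 1, 8, 10, 11, 12, 4]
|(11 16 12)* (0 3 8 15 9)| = |(0 3 8 15 9)(11 16 12)| = 15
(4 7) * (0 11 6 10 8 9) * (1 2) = (0 11 6 10 8 9)(1 2)(4 7) = [11, 2, 1, 3, 7, 5, 10, 4, 9, 0, 8, 6]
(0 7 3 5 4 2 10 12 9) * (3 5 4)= [7, 1, 10, 4, 2, 3, 6, 5, 8, 0, 12, 11, 9]= (0 7 5 3 4 2 10 12 9)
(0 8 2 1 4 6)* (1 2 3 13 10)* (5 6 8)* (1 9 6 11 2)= (0 5 11 2 1 4 8 3 13 10 9 6)= [5, 4, 1, 13, 8, 11, 0, 7, 3, 6, 9, 2, 12, 10]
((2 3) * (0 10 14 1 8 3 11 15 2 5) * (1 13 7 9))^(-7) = [13, 5, 15, 10, 4, 14, 6, 8, 0, 3, 7, 2, 12, 1, 9, 11] = (0 13 1 5 14 9 3 10 7 8)(2 15 11)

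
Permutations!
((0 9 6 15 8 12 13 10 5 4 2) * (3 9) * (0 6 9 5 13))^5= (0 6 3 15 5 8 4 12 2)(10 13)= [6, 1, 0, 15, 12, 8, 3, 7, 4, 9, 13, 11, 2, 10, 14, 5]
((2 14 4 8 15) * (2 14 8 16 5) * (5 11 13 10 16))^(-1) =[0, 1, 5, 3, 14, 4, 6, 7, 2, 9, 13, 16, 12, 11, 15, 8, 10] =(2 5 4 14 15 8)(10 13 11 16)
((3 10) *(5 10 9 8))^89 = (3 10 5 8 9) = [0, 1, 2, 10, 4, 8, 6, 7, 9, 3, 5]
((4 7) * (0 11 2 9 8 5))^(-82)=[2, 1, 8, 3, 4, 11, 6, 7, 0, 5, 10, 9]=(0 2 8)(5 11 9)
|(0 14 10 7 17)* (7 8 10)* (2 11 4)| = 12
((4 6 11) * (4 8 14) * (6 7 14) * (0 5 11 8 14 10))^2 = [11, 1, 2, 3, 10, 14, 6, 0, 8, 9, 5, 4, 12, 13, 7] = (0 11 4 10 5 14 7)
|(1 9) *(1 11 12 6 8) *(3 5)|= 6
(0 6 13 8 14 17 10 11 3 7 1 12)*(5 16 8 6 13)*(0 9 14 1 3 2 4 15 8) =[13, 12, 4, 7, 15, 16, 5, 3, 1, 14, 11, 2, 9, 6, 17, 8, 0, 10] =(0 13 6 5 16)(1 12 9 14 17 10 11 2 4 15 8)(3 7)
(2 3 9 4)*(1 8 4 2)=(1 8 4)(2 3 9)=[0, 8, 3, 9, 1, 5, 6, 7, 4, 2]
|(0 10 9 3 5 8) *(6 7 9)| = 8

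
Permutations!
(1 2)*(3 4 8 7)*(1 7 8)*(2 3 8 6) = (1 3 4)(2 7 8 6) = [0, 3, 7, 4, 1, 5, 2, 8, 6]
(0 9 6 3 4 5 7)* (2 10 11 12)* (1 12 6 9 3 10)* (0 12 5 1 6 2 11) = (0 3 4 1 5 7 12 11 2 6 10) = [3, 5, 6, 4, 1, 7, 10, 12, 8, 9, 0, 2, 11]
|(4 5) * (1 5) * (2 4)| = 4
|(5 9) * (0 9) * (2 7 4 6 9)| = |(0 2 7 4 6 9 5)| = 7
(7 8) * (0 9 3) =(0 9 3)(7 8) =[9, 1, 2, 0, 4, 5, 6, 8, 7, 3]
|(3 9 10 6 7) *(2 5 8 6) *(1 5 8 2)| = 9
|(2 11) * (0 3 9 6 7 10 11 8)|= |(0 3 9 6 7 10 11 2 8)|= 9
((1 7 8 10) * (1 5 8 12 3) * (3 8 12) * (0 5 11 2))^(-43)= (0 2 11 10 8 12 5)(1 3 7)= [2, 3, 11, 7, 4, 0, 6, 1, 12, 9, 8, 10, 5]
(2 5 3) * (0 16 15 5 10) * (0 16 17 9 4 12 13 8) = [17, 1, 10, 2, 12, 3, 6, 7, 0, 4, 16, 11, 13, 8, 14, 5, 15, 9] = (0 17 9 4 12 13 8)(2 10 16 15 5 3)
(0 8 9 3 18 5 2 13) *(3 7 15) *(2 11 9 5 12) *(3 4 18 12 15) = (0 8 5 11 9 7 3 12 2 13)(4 18 15) = [8, 1, 13, 12, 18, 11, 6, 3, 5, 7, 10, 9, 2, 0, 14, 4, 16, 17, 15]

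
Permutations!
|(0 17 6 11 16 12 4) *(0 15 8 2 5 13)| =12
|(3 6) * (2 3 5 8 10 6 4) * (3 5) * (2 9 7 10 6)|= 9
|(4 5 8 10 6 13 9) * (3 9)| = 8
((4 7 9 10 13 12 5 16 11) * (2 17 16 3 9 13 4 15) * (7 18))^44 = (2 15 11 16 17)(3 5 12 13 7 18 4 10 9) = [0, 1, 15, 5, 10, 12, 6, 18, 8, 3, 9, 16, 13, 7, 14, 11, 17, 2, 4]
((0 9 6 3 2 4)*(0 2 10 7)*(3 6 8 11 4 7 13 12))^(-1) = (0 7 2 4 11 8 9)(3 12 13 10) = [7, 1, 4, 12, 11, 5, 6, 2, 9, 0, 3, 8, 13, 10]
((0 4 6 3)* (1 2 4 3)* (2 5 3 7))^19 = (0 4 5 7 6 3 2 1) = [4, 0, 1, 2, 5, 7, 3, 6]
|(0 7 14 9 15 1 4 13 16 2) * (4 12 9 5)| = 8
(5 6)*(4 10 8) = (4 10 8)(5 6) = [0, 1, 2, 3, 10, 6, 5, 7, 4, 9, 8]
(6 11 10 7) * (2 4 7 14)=(2 4 7 6 11 10 14)=[0, 1, 4, 3, 7, 5, 11, 6, 8, 9, 14, 10, 12, 13, 2]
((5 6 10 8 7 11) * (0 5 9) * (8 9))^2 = (0 6 9 5 10)(7 8 11) = [6, 1, 2, 3, 4, 10, 9, 8, 11, 5, 0, 7]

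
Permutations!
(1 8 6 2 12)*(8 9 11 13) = (1 9 11 13 8 6 2 12) = [0, 9, 12, 3, 4, 5, 2, 7, 6, 11, 10, 13, 1, 8]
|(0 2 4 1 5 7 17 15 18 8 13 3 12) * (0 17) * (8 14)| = |(0 2 4 1 5 7)(3 12 17 15 18 14 8 13)| = 24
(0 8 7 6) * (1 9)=(0 8 7 6)(1 9)=[8, 9, 2, 3, 4, 5, 0, 6, 7, 1]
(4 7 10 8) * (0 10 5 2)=[10, 1, 0, 3, 7, 2, 6, 5, 4, 9, 8]=(0 10 8 4 7 5 2)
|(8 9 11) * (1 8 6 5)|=|(1 8 9 11 6 5)|=6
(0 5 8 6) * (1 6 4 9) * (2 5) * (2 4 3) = (0 4 9 1 6)(2 5 8 3) = [4, 6, 5, 2, 9, 8, 0, 7, 3, 1]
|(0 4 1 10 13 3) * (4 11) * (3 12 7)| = |(0 11 4 1 10 13 12 7 3)| = 9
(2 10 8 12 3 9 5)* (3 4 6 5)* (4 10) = [0, 1, 4, 9, 6, 2, 5, 7, 12, 3, 8, 11, 10] = (2 4 6 5)(3 9)(8 12 10)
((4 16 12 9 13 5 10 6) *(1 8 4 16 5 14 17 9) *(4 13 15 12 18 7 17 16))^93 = (1 18 12 16 15 14 9 13 17 8 7)(4 5 10 6) = [0, 18, 2, 3, 5, 10, 4, 1, 7, 13, 6, 11, 16, 17, 9, 14, 15, 8, 12]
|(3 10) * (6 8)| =2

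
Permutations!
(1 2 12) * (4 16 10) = (1 2 12)(4 16 10) = [0, 2, 12, 3, 16, 5, 6, 7, 8, 9, 4, 11, 1, 13, 14, 15, 10]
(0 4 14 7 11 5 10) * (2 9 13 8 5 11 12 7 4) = (0 2 9 13 8 5 10)(4 14)(7 12) = [2, 1, 9, 3, 14, 10, 6, 12, 5, 13, 0, 11, 7, 8, 4]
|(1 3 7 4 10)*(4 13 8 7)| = 12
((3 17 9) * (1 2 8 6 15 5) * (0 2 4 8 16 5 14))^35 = (0 4)(1 14)(2 8)(3 9 17)(5 15)(6 16) = [4, 14, 8, 9, 0, 15, 16, 7, 2, 17, 10, 11, 12, 13, 1, 5, 6, 3]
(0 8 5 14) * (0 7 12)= [8, 1, 2, 3, 4, 14, 6, 12, 5, 9, 10, 11, 0, 13, 7]= (0 8 5 14 7 12)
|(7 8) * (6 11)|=|(6 11)(7 8)|=2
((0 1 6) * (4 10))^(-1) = (0 6 1)(4 10) = [6, 0, 2, 3, 10, 5, 1, 7, 8, 9, 4]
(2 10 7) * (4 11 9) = (2 10 7)(4 11 9) = [0, 1, 10, 3, 11, 5, 6, 2, 8, 4, 7, 9]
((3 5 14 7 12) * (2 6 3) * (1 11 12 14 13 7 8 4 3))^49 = [0, 6, 12, 3, 4, 5, 2, 7, 8, 9, 10, 1, 11, 13, 14] = (14)(1 6 2 12 11)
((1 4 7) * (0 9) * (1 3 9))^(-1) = (0 9 3 7 4 1) = [9, 0, 2, 7, 1, 5, 6, 4, 8, 3]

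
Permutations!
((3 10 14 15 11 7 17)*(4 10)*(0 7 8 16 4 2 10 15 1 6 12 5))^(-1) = (0 5 12 6 1 14 10 2 3 17 7)(4 16 8 11 15) = [5, 14, 3, 17, 16, 12, 1, 0, 11, 9, 2, 15, 6, 13, 10, 4, 8, 7]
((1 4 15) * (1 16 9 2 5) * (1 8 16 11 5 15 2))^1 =[0, 4, 15, 3, 2, 8, 6, 7, 16, 1, 10, 5, 12, 13, 14, 11, 9] =(1 4 2 15 11 5 8 16 9)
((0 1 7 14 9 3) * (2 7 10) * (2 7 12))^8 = [1, 10, 2, 0, 4, 5, 6, 14, 8, 3, 7, 11, 12, 13, 9] = (0 1 10 7 14 9 3)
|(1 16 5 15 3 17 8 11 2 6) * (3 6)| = |(1 16 5 15 6)(2 3 17 8 11)| = 5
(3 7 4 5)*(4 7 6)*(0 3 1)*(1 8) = [3, 0, 2, 6, 5, 8, 4, 7, 1] = (0 3 6 4 5 8 1)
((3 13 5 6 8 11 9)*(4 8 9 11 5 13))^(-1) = [0, 1, 2, 9, 3, 8, 5, 7, 4, 6, 10, 11, 12, 13] = (13)(3 9 6 5 8 4)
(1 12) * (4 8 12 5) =[0, 5, 2, 3, 8, 4, 6, 7, 12, 9, 10, 11, 1] =(1 5 4 8 12)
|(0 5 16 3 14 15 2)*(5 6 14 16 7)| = |(0 6 14 15 2)(3 16)(5 7)| = 10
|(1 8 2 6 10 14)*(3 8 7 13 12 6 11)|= |(1 7 13 12 6 10 14)(2 11 3 8)|= 28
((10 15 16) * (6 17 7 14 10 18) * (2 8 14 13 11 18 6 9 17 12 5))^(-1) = [0, 1, 5, 3, 4, 12, 16, 17, 2, 18, 14, 13, 6, 7, 8, 10, 15, 9, 11] = (2 5 12 6 16 15 10 14 8)(7 17 9 18 11 13)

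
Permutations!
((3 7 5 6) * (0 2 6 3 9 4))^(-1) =(0 4 9 6 2)(3 5 7) =[4, 1, 0, 5, 9, 7, 2, 3, 8, 6]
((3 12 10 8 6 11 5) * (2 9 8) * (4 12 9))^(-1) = (2 10 12 4)(3 5 11 6 8 9) = [0, 1, 10, 5, 2, 11, 8, 7, 9, 3, 12, 6, 4]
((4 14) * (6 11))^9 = (4 14)(6 11) = [0, 1, 2, 3, 14, 5, 11, 7, 8, 9, 10, 6, 12, 13, 4]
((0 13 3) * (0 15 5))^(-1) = [5, 1, 2, 13, 4, 15, 6, 7, 8, 9, 10, 11, 12, 0, 14, 3] = (0 5 15 3 13)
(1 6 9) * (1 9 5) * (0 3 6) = (9)(0 3 6 5 1) = [3, 0, 2, 6, 4, 1, 5, 7, 8, 9]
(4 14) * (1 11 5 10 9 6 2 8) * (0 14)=(0 14 4)(1 11 5 10 9 6 2 8)=[14, 11, 8, 3, 0, 10, 2, 7, 1, 6, 9, 5, 12, 13, 4]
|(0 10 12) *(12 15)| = |(0 10 15 12)| = 4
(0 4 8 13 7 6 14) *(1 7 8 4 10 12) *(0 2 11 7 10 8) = (0 8 13)(1 10 12)(2 11 7 6 14) = [8, 10, 11, 3, 4, 5, 14, 6, 13, 9, 12, 7, 1, 0, 2]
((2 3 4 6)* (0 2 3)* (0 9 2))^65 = (2 9)(3 6 4) = [0, 1, 9, 6, 3, 5, 4, 7, 8, 2]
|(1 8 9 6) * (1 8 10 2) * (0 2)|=12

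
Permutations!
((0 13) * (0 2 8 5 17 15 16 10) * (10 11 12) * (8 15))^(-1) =[10, 1, 13, 3, 4, 8, 6, 7, 17, 9, 12, 16, 11, 0, 14, 2, 15, 5] =(0 10 12 11 16 15 2 13)(5 8 17)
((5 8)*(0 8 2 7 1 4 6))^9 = [8, 4, 7, 3, 6, 2, 0, 1, 5] = (0 8 5 2 7 1 4 6)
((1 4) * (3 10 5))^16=(3 10 5)=[0, 1, 2, 10, 4, 3, 6, 7, 8, 9, 5]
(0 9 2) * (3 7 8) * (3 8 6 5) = (0 9 2)(3 7 6 5) = [9, 1, 0, 7, 4, 3, 5, 6, 8, 2]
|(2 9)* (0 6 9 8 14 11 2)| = 12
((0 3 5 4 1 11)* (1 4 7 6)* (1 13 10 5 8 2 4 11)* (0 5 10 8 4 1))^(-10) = (0 3 4 11 5 7 6 13 8 2 1) = [3, 0, 1, 4, 11, 7, 13, 6, 2, 9, 10, 5, 12, 8]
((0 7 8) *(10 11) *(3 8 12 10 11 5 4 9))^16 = (0 3 4 10 7 8 9 5 12) = [3, 1, 2, 4, 10, 12, 6, 8, 9, 5, 7, 11, 0]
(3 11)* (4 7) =[0, 1, 2, 11, 7, 5, 6, 4, 8, 9, 10, 3] =(3 11)(4 7)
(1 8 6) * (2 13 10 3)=[0, 8, 13, 2, 4, 5, 1, 7, 6, 9, 3, 11, 12, 10]=(1 8 6)(2 13 10 3)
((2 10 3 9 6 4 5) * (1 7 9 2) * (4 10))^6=[0, 2, 6, 9, 10, 3, 1, 4, 8, 5, 7]=(1 2 6)(3 9 5)(4 10 7)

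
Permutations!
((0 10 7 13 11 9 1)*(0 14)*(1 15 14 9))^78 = (0 9 13)(1 7 14)(10 15 11) = [9, 7, 2, 3, 4, 5, 6, 14, 8, 13, 15, 10, 12, 0, 1, 11]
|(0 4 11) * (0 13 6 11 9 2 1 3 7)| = |(0 4 9 2 1 3 7)(6 11 13)| = 21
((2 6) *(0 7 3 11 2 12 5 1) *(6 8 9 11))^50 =(0 7 3 6 12 5 1)(2 9)(8 11) =[7, 0, 9, 6, 4, 1, 12, 3, 11, 2, 10, 8, 5]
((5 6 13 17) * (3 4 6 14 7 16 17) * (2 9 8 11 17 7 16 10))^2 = (2 8 17 14 7)(3 6)(4 13)(5 16 10 9 11) = [0, 1, 8, 6, 13, 16, 3, 2, 17, 11, 9, 5, 12, 4, 7, 15, 10, 14]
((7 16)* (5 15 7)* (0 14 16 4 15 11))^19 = (0 11 5 16 14)(4 15 7) = [11, 1, 2, 3, 15, 16, 6, 4, 8, 9, 10, 5, 12, 13, 0, 7, 14]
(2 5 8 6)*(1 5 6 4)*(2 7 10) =(1 5 8 4)(2 6 7 10) =[0, 5, 6, 3, 1, 8, 7, 10, 4, 9, 2]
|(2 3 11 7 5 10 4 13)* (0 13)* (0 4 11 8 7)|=9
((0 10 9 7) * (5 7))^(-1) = [7, 1, 2, 3, 4, 9, 6, 5, 8, 10, 0] = (0 7 5 9 10)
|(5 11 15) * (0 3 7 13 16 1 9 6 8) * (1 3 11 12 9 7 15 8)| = |(0 11 8)(1 7 13 16 3 15 5 12 9 6)| = 30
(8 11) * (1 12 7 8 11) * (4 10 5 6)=(1 12 7 8)(4 10 5 6)=[0, 12, 2, 3, 10, 6, 4, 8, 1, 9, 5, 11, 7]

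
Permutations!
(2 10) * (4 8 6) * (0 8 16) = (0 8 6 4 16)(2 10) = [8, 1, 10, 3, 16, 5, 4, 7, 6, 9, 2, 11, 12, 13, 14, 15, 0]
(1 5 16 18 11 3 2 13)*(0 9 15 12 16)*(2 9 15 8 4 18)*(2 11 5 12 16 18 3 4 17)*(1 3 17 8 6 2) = (0 15 16 11 4 17 1 12 18 5)(2 13 3 9 6) = [15, 12, 13, 9, 17, 0, 2, 7, 8, 6, 10, 4, 18, 3, 14, 16, 11, 1, 5]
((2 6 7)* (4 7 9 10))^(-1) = [0, 1, 7, 3, 10, 5, 2, 4, 8, 6, 9] = (2 7 4 10 9 6)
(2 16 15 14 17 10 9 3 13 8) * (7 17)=(2 16 15 14 7 17 10 9 3 13 8)=[0, 1, 16, 13, 4, 5, 6, 17, 2, 3, 9, 11, 12, 8, 7, 14, 15, 10]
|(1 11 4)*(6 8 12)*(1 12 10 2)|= |(1 11 4 12 6 8 10 2)|= 8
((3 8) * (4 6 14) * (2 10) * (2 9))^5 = (2 9 10)(3 8)(4 14 6) = [0, 1, 9, 8, 14, 5, 4, 7, 3, 10, 2, 11, 12, 13, 6]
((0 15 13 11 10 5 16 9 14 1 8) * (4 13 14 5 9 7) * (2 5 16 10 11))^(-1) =(0 8 1 14 15)(2 13 4 7 16 9 10 5) =[8, 14, 13, 3, 7, 2, 6, 16, 1, 10, 5, 11, 12, 4, 15, 0, 9]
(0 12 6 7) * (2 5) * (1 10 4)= (0 12 6 7)(1 10 4)(2 5)= [12, 10, 5, 3, 1, 2, 7, 0, 8, 9, 4, 11, 6]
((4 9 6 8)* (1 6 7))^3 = (1 4)(6 9)(7 8) = [0, 4, 2, 3, 1, 5, 9, 8, 7, 6]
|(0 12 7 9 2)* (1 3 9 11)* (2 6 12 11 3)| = |(0 11 1 2)(3 9 6 12 7)| = 20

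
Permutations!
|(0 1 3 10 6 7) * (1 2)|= 7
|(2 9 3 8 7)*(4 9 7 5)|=|(2 7)(3 8 5 4 9)|=10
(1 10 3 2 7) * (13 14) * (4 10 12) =(1 12 4 10 3 2 7)(13 14) =[0, 12, 7, 2, 10, 5, 6, 1, 8, 9, 3, 11, 4, 14, 13]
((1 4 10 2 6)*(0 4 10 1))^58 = [2, 0, 1, 3, 6, 5, 10, 7, 8, 9, 4] = (0 2 1)(4 6 10)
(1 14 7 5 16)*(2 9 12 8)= (1 14 7 5 16)(2 9 12 8)= [0, 14, 9, 3, 4, 16, 6, 5, 2, 12, 10, 11, 8, 13, 7, 15, 1]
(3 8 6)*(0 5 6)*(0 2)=[5, 1, 0, 8, 4, 6, 3, 7, 2]=(0 5 6 3 8 2)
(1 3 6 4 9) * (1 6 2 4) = (1 3 2 4 9 6) = [0, 3, 4, 2, 9, 5, 1, 7, 8, 6]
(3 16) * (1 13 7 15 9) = [0, 13, 2, 16, 4, 5, 6, 15, 8, 1, 10, 11, 12, 7, 14, 9, 3] = (1 13 7 15 9)(3 16)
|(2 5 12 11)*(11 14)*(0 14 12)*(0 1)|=|(0 14 11 2 5 1)|=6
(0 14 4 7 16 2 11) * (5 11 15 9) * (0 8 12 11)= (0 14 4 7 16 2 15 9 5)(8 12 11)= [14, 1, 15, 3, 7, 0, 6, 16, 12, 5, 10, 8, 11, 13, 4, 9, 2]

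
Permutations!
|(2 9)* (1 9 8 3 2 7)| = 3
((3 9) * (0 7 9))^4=(9)=[0, 1, 2, 3, 4, 5, 6, 7, 8, 9]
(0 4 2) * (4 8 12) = (0 8 12 4 2) = [8, 1, 0, 3, 2, 5, 6, 7, 12, 9, 10, 11, 4]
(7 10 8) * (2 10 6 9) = (2 10 8 7 6 9) = [0, 1, 10, 3, 4, 5, 9, 6, 7, 2, 8]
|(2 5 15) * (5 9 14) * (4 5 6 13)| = |(2 9 14 6 13 4 5 15)| = 8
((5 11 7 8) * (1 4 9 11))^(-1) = (1 5 8 7 11 9 4) = [0, 5, 2, 3, 1, 8, 6, 11, 7, 4, 10, 9]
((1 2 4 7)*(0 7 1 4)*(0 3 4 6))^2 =(0 6 7)(1 3)(2 4) =[6, 3, 4, 1, 2, 5, 7, 0]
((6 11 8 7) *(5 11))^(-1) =(5 6 7 8 11) =[0, 1, 2, 3, 4, 6, 7, 8, 11, 9, 10, 5]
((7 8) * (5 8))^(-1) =(5 7 8) =[0, 1, 2, 3, 4, 7, 6, 8, 5]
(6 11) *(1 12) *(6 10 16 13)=(1 12)(6 11 10 16 13)=[0, 12, 2, 3, 4, 5, 11, 7, 8, 9, 16, 10, 1, 6, 14, 15, 13]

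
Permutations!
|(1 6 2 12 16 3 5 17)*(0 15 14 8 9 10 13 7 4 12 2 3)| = |(0 15 14 8 9 10 13 7 4 12 16)(1 6 3 5 17)| = 55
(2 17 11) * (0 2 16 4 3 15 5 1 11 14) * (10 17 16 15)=(0 2 16 4 3 10 17 14)(1 11 15 5)=[2, 11, 16, 10, 3, 1, 6, 7, 8, 9, 17, 15, 12, 13, 0, 5, 4, 14]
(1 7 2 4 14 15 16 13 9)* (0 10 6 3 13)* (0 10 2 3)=(0 2 4 14 15 16 10 6)(1 7 3 13 9)=[2, 7, 4, 13, 14, 5, 0, 3, 8, 1, 6, 11, 12, 9, 15, 16, 10]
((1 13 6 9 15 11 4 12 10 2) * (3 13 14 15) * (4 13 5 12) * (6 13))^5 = (1 9 2 6 10 11 12 15 5 14 3) = [0, 9, 6, 1, 4, 14, 10, 7, 8, 2, 11, 12, 15, 13, 3, 5]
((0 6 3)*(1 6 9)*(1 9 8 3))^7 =(9)(0 8 3)(1 6) =[8, 6, 2, 0, 4, 5, 1, 7, 3, 9]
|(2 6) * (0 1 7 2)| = |(0 1 7 2 6)| = 5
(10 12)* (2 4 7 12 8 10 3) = (2 4 7 12 3)(8 10) = [0, 1, 4, 2, 7, 5, 6, 12, 10, 9, 8, 11, 3]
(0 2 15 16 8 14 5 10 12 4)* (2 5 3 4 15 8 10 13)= (0 5 13 2 8 14 3 4)(10 12 15 16)= [5, 1, 8, 4, 0, 13, 6, 7, 14, 9, 12, 11, 15, 2, 3, 16, 10]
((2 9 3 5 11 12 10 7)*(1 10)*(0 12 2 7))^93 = (0 12 1 10)(2 5 9 11 3) = [12, 10, 5, 2, 4, 9, 6, 7, 8, 11, 0, 3, 1]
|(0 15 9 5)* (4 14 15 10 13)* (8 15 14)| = |(0 10 13 4 8 15 9 5)| = 8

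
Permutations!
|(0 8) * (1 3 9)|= 6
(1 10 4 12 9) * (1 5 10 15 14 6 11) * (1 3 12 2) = (1 15 14 6 11 3 12 9 5 10 4 2) = [0, 15, 1, 12, 2, 10, 11, 7, 8, 5, 4, 3, 9, 13, 6, 14]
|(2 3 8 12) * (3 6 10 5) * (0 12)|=8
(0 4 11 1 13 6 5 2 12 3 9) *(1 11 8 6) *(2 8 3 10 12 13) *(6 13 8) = (0 4 3 9)(1 2 8 13)(5 6)(10 12) = [4, 2, 8, 9, 3, 6, 5, 7, 13, 0, 12, 11, 10, 1]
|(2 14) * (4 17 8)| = |(2 14)(4 17 8)| = 6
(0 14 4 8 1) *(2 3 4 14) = [2, 0, 3, 4, 8, 5, 6, 7, 1, 9, 10, 11, 12, 13, 14] = (14)(0 2 3 4 8 1)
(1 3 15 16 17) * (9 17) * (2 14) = (1 3 15 16 9 17)(2 14) = [0, 3, 14, 15, 4, 5, 6, 7, 8, 17, 10, 11, 12, 13, 2, 16, 9, 1]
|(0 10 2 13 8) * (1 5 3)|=|(0 10 2 13 8)(1 5 3)|=15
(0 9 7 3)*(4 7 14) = (0 9 14 4 7 3) = [9, 1, 2, 0, 7, 5, 6, 3, 8, 14, 10, 11, 12, 13, 4]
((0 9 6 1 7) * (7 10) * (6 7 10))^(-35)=(10)(0 9 7)(1 6)=[9, 6, 2, 3, 4, 5, 1, 0, 8, 7, 10]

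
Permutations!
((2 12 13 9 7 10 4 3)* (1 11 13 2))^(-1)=(1 3 4 10 7 9 13 11)(2 12)=[0, 3, 12, 4, 10, 5, 6, 9, 8, 13, 7, 1, 2, 11]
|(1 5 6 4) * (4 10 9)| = 6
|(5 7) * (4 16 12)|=|(4 16 12)(5 7)|=6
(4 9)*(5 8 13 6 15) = (4 9)(5 8 13 6 15) = [0, 1, 2, 3, 9, 8, 15, 7, 13, 4, 10, 11, 12, 6, 14, 5]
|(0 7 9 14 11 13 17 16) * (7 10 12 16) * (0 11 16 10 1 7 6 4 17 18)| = |(0 1 7 9 14 16 11 13 18)(4 17 6)(10 12)| = 18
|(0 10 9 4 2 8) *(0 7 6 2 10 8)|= 15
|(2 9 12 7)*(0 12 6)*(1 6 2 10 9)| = 8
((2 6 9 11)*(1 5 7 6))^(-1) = (1 2 11 9 6 7 5) = [0, 2, 11, 3, 4, 1, 7, 5, 8, 6, 10, 9]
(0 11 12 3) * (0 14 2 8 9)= (0 11 12 3 14 2 8 9)= [11, 1, 8, 14, 4, 5, 6, 7, 9, 0, 10, 12, 3, 13, 2]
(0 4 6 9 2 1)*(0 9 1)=(0 4 6 1 9 2)=[4, 9, 0, 3, 6, 5, 1, 7, 8, 2]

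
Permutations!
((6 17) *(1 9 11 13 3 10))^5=(1 10 3 13 11 9)(6 17)=[0, 10, 2, 13, 4, 5, 17, 7, 8, 1, 3, 9, 12, 11, 14, 15, 16, 6]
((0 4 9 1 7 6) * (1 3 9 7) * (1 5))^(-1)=[6, 5, 2, 9, 0, 1, 7, 4, 8, 3]=(0 6 7 4)(1 5)(3 9)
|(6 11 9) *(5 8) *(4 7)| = 6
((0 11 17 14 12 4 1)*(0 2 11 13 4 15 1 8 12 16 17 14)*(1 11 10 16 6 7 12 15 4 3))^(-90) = (0 16 2 3)(1 13 17 10)(4 7 14 15)(6 11 8 12) = [16, 13, 3, 0, 7, 5, 11, 14, 12, 9, 1, 8, 6, 17, 15, 4, 2, 10]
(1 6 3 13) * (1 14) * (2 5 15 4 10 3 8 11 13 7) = (1 6 8 11 13 14)(2 5 15 4 10 3 7) = [0, 6, 5, 7, 10, 15, 8, 2, 11, 9, 3, 13, 12, 14, 1, 4]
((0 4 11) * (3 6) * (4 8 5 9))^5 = (0 11 4 9 5 8)(3 6) = [11, 1, 2, 6, 9, 8, 3, 7, 0, 5, 10, 4]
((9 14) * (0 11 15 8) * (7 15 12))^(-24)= (15)= [0, 1, 2, 3, 4, 5, 6, 7, 8, 9, 10, 11, 12, 13, 14, 15]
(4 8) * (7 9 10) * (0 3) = (0 3)(4 8)(7 9 10) = [3, 1, 2, 0, 8, 5, 6, 9, 4, 10, 7]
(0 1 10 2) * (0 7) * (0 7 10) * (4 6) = (0 1)(2 10)(4 6) = [1, 0, 10, 3, 6, 5, 4, 7, 8, 9, 2]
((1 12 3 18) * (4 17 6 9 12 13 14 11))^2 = (1 14 4 6 12 18 13 11 17 9 3) = [0, 14, 2, 1, 6, 5, 12, 7, 8, 3, 10, 17, 18, 11, 4, 15, 16, 9, 13]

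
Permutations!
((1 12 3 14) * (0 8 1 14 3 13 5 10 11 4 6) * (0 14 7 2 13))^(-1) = (0 12 1 8)(2 7 14 6 4 11 10 5 13) = [12, 8, 7, 3, 11, 13, 4, 14, 0, 9, 5, 10, 1, 2, 6]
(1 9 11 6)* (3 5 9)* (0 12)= (0 12)(1 3 5 9 11 6)= [12, 3, 2, 5, 4, 9, 1, 7, 8, 11, 10, 6, 0]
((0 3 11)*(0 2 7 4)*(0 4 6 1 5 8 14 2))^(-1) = (0 11 3)(1 6 7 2 14 8 5) = [11, 6, 14, 0, 4, 1, 7, 2, 5, 9, 10, 3, 12, 13, 8]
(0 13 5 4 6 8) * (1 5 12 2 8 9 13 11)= (0 11 1 5 4 6 9 13 12 2 8)= [11, 5, 8, 3, 6, 4, 9, 7, 0, 13, 10, 1, 2, 12]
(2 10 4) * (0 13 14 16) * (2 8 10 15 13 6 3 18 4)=(0 6 3 18 4 8 10 2 15 13 14 16)=[6, 1, 15, 18, 8, 5, 3, 7, 10, 9, 2, 11, 12, 14, 16, 13, 0, 17, 4]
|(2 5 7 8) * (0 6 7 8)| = |(0 6 7)(2 5 8)| = 3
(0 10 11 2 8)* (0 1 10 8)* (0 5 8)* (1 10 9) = (1 9)(2 5 8 10 11) = [0, 9, 5, 3, 4, 8, 6, 7, 10, 1, 11, 2]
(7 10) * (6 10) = (6 10 7) = [0, 1, 2, 3, 4, 5, 10, 6, 8, 9, 7]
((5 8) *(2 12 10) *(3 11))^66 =(12) =[0, 1, 2, 3, 4, 5, 6, 7, 8, 9, 10, 11, 12]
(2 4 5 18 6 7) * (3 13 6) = [0, 1, 4, 13, 5, 18, 7, 2, 8, 9, 10, 11, 12, 6, 14, 15, 16, 17, 3] = (2 4 5 18 3 13 6 7)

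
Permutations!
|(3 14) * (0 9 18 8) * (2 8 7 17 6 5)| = |(0 9 18 7 17 6 5 2 8)(3 14)| = 18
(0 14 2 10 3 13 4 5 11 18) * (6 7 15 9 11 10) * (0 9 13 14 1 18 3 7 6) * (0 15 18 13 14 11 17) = [1, 13, 15, 11, 5, 10, 6, 18, 8, 17, 7, 3, 12, 4, 2, 14, 16, 0, 9] = (0 1 13 4 5 10 7 18 9 17)(2 15 14)(3 11)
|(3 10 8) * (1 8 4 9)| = |(1 8 3 10 4 9)| = 6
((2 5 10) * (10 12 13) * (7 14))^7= (2 12 10 5 13)(7 14)= [0, 1, 12, 3, 4, 13, 6, 14, 8, 9, 5, 11, 10, 2, 7]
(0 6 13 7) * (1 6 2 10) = (0 2 10 1 6 13 7) = [2, 6, 10, 3, 4, 5, 13, 0, 8, 9, 1, 11, 12, 7]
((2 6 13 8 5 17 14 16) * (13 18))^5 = [0, 1, 5, 3, 4, 6, 17, 7, 2, 9, 10, 11, 12, 16, 13, 15, 8, 18, 14] = (2 5 6 17 18 14 13 16 8)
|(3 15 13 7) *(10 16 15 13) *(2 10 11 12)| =|(2 10 16 15 11 12)(3 13 7)| =6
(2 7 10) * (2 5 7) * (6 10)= (5 7 6 10)= [0, 1, 2, 3, 4, 7, 10, 6, 8, 9, 5]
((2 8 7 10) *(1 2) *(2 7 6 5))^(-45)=(10)(2 5 6 8)=[0, 1, 5, 3, 4, 6, 8, 7, 2, 9, 10]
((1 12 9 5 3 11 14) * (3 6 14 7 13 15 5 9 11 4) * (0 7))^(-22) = [12, 6, 2, 3, 4, 13, 15, 11, 8, 9, 10, 1, 14, 0, 5, 7] = (0 12 14 5 13)(1 6 15 7 11)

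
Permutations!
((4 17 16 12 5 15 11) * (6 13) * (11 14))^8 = (17) = [0, 1, 2, 3, 4, 5, 6, 7, 8, 9, 10, 11, 12, 13, 14, 15, 16, 17]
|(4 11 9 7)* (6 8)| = 4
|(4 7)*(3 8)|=|(3 8)(4 7)|=2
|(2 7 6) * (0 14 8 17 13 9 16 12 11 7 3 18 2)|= |(0 14 8 17 13 9 16 12 11 7 6)(2 3 18)|= 33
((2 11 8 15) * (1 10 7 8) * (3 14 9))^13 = (1 11 2 15 8 7 10)(3 14 9) = [0, 11, 15, 14, 4, 5, 6, 10, 7, 3, 1, 2, 12, 13, 9, 8]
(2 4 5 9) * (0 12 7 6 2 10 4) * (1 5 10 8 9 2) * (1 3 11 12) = (0 1 5 2)(3 11 12 7 6)(4 10)(8 9) = [1, 5, 0, 11, 10, 2, 3, 6, 9, 8, 4, 12, 7]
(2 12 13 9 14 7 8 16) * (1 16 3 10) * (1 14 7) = (1 16 2 12 13 9 7 8 3 10 14) = [0, 16, 12, 10, 4, 5, 6, 8, 3, 7, 14, 11, 13, 9, 1, 15, 2]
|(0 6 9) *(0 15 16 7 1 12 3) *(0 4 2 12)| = 28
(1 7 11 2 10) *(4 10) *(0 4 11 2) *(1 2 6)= (0 4 10 2 11)(1 7 6)= [4, 7, 11, 3, 10, 5, 1, 6, 8, 9, 2, 0]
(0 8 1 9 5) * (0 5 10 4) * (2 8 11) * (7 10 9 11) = (0 7 10 4)(1 11 2 8) = [7, 11, 8, 3, 0, 5, 6, 10, 1, 9, 4, 2]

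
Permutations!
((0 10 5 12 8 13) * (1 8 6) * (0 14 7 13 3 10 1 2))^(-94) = (0 5 1 12 8 6 3 2 10)(7 14 13) = [5, 12, 10, 2, 4, 1, 3, 14, 6, 9, 0, 11, 8, 7, 13]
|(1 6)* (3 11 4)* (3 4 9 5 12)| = |(1 6)(3 11 9 5 12)| = 10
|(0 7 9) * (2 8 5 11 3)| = 15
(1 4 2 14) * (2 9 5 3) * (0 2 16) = (0 2 14 1 4 9 5 3 16) = [2, 4, 14, 16, 9, 3, 6, 7, 8, 5, 10, 11, 12, 13, 1, 15, 0]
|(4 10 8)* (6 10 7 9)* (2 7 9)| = 10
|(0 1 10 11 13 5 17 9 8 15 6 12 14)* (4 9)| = |(0 1 10 11 13 5 17 4 9 8 15 6 12 14)| = 14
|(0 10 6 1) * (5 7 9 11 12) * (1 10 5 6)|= |(0 5 7 9 11 12 6 10 1)|= 9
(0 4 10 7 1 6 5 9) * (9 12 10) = [4, 6, 2, 3, 9, 12, 5, 1, 8, 0, 7, 11, 10] = (0 4 9)(1 6 5 12 10 7)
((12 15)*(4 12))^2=[0, 1, 2, 3, 15, 5, 6, 7, 8, 9, 10, 11, 4, 13, 14, 12]=(4 15 12)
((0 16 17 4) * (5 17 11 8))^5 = [17, 1, 2, 3, 5, 11, 6, 7, 16, 9, 10, 0, 12, 13, 14, 15, 4, 8] = (0 17 8 16 4 5 11)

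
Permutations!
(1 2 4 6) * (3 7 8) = [0, 2, 4, 7, 6, 5, 1, 8, 3] = (1 2 4 6)(3 7 8)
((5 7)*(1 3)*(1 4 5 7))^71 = [0, 5, 2, 1, 3, 4, 6, 7] = (7)(1 5 4 3)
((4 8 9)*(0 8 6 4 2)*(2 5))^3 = [5, 1, 9, 3, 6, 8, 4, 7, 2, 0] = (0 5 8 2 9)(4 6)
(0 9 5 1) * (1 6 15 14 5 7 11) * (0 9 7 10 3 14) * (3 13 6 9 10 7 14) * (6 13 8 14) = (0 6 15)(1 10 8 14 5 9 7 11) = [6, 10, 2, 3, 4, 9, 15, 11, 14, 7, 8, 1, 12, 13, 5, 0]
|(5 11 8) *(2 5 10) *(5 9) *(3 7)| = |(2 9 5 11 8 10)(3 7)| = 6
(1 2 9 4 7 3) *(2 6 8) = (1 6 8 2 9 4 7 3) = [0, 6, 9, 1, 7, 5, 8, 3, 2, 4]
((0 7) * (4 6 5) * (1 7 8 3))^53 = (0 1 8 7 3)(4 5 6) = [1, 8, 2, 0, 5, 6, 4, 3, 7]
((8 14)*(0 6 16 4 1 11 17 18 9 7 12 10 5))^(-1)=(0 5 10 12 7 9 18 17 11 1 4 16 6)(8 14)=[5, 4, 2, 3, 16, 10, 0, 9, 14, 18, 12, 1, 7, 13, 8, 15, 6, 11, 17]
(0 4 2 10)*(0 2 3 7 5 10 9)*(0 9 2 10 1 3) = (10)(0 4)(1 3 7 5) = [4, 3, 2, 7, 0, 1, 6, 5, 8, 9, 10]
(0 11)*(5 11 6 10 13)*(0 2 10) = (0 6)(2 10 13 5 11) = [6, 1, 10, 3, 4, 11, 0, 7, 8, 9, 13, 2, 12, 5]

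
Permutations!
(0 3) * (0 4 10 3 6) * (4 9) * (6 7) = (0 7 6)(3 9 4 10) = [7, 1, 2, 9, 10, 5, 0, 6, 8, 4, 3]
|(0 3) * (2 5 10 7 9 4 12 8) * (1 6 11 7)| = 22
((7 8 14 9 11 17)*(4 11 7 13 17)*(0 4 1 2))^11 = (0 4 11 1 2)(7 9 14 8)(13 17) = [4, 2, 0, 3, 11, 5, 6, 9, 7, 14, 10, 1, 12, 17, 8, 15, 16, 13]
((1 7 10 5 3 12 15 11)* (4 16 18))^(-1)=(1 11 15 12 3 5 10 7)(4 18 16)=[0, 11, 2, 5, 18, 10, 6, 1, 8, 9, 7, 15, 3, 13, 14, 12, 4, 17, 16]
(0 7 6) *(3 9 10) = (0 7 6)(3 9 10) = [7, 1, 2, 9, 4, 5, 0, 6, 8, 10, 3]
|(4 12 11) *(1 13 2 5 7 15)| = |(1 13 2 5 7 15)(4 12 11)| = 6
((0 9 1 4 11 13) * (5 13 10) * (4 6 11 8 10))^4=(0 11 5 1 8)(4 13 6 10 9)=[11, 8, 2, 3, 13, 1, 10, 7, 0, 4, 9, 5, 12, 6]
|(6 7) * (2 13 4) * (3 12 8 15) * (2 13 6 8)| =|(2 6 7 8 15 3 12)(4 13)| =14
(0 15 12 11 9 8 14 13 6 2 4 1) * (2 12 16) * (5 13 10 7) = [15, 0, 4, 3, 1, 13, 12, 5, 14, 8, 7, 9, 11, 6, 10, 16, 2] = (0 15 16 2 4 1)(5 13 6 12 11 9 8 14 10 7)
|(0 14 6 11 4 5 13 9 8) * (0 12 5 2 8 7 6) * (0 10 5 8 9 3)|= |(0 14 10 5 13 3)(2 9 7 6 11 4)(8 12)|= 6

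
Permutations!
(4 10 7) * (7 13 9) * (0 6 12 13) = (0 6 12 13 9 7 4 10) = [6, 1, 2, 3, 10, 5, 12, 4, 8, 7, 0, 11, 13, 9]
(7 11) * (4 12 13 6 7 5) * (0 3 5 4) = [3, 1, 2, 5, 12, 0, 7, 11, 8, 9, 10, 4, 13, 6] = (0 3 5)(4 12 13 6 7 11)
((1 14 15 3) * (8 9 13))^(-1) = [0, 3, 2, 15, 4, 5, 6, 7, 13, 8, 10, 11, 12, 9, 1, 14] = (1 3 15 14)(8 13 9)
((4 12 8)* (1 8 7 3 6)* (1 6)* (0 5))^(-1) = (0 5)(1 3 7 12 4 8) = [5, 3, 2, 7, 8, 0, 6, 12, 1, 9, 10, 11, 4]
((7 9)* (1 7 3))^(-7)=(1 7 9 3)=[0, 7, 2, 1, 4, 5, 6, 9, 8, 3]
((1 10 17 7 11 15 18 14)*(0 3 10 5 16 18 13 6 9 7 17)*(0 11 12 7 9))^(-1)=[6, 14, 2, 0, 4, 1, 13, 12, 8, 9, 3, 10, 7, 15, 18, 11, 5, 17, 16]=(0 6 13 15 11 10 3)(1 14 18 16 5)(7 12)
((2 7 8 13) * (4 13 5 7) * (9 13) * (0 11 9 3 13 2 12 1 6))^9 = (0 6 1 12 13 3 4 2 9 11) = [6, 12, 9, 4, 2, 5, 1, 7, 8, 11, 10, 0, 13, 3]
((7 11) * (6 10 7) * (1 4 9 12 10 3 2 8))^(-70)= (1 6 12 8 11 9 2 7 4 3 10)= [0, 6, 7, 10, 3, 5, 12, 4, 11, 2, 1, 9, 8]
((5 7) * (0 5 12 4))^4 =(0 4 12 7 5) =[4, 1, 2, 3, 12, 0, 6, 5, 8, 9, 10, 11, 7]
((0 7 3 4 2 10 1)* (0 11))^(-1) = (0 11 1 10 2 4 3 7) = [11, 10, 4, 7, 3, 5, 6, 0, 8, 9, 2, 1]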